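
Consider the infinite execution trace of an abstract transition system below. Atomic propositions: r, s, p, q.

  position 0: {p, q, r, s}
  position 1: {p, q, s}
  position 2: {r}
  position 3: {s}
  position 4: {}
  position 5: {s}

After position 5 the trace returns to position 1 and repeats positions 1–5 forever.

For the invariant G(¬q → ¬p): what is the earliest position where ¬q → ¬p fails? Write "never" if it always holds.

never

¬q → ¬p holds at every position 0..5, and those are all the positions the trace ever visits, so the invariant G(¬q → ¬p) is never violated.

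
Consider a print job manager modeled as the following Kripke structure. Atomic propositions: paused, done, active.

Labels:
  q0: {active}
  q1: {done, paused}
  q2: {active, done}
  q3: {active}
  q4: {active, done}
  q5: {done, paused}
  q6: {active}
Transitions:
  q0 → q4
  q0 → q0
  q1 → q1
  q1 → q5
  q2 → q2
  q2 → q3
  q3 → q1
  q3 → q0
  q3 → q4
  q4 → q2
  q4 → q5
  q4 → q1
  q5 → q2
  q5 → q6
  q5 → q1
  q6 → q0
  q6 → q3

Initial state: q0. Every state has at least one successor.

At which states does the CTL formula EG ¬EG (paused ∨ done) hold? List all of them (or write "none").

States satisfying ¬EG (paused ∨ done): {q0, q3, q6}.
States satisfying EG ¬EG (paused ∨ done): {q0, q3, q6}.

{q0, q3, q6}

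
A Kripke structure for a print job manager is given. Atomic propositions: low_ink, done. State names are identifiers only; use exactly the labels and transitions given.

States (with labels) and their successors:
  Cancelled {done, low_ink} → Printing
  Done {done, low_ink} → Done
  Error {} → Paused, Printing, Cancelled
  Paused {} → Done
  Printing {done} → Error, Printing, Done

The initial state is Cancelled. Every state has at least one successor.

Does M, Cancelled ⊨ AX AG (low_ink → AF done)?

States satisfying AG (low_ink → AF done): {Cancelled, Done, Error, Paused, Printing}.
States satisfying AX AG (low_ink → AF done): {Cancelled, Done, Error, Paused, Printing}.
Cancelled ∈ Sat(AX AG (low_ink → AF done)).

Satisfied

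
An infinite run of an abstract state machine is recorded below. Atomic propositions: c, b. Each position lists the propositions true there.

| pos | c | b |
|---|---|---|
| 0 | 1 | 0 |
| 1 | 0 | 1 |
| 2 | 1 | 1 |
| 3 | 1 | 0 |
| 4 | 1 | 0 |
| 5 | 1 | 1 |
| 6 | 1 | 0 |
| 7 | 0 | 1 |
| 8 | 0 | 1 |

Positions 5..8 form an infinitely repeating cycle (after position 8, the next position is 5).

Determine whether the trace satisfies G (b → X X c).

Violated

b → X X c must hold at every position from 0 onward. It fails at position 5, so G (b → X X c) is false.
Positions where b holds: 1, 2, 5, 7, 8.
Check X X c at each: 1→ok, 2→ok, 5→fails, 7→ok, 8→ok.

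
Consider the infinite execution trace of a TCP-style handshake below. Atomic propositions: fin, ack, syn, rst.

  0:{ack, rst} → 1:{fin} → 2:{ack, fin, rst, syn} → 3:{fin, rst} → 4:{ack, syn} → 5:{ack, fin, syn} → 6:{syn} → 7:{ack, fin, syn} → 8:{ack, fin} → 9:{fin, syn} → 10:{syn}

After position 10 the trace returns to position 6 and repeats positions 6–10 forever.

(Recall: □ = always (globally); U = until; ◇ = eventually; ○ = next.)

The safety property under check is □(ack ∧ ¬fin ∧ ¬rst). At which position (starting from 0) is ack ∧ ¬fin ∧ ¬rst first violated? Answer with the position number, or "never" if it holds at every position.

At position 0 the labels are {ack, rst}, so ack ∧ ¬fin ∧ ¬rst is false there. This is the first violation.

0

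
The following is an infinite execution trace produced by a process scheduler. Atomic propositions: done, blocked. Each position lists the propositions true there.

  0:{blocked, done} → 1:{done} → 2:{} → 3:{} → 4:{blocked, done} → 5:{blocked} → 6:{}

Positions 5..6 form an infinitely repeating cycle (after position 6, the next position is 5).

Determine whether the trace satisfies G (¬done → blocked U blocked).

¬done → blocked U blocked must hold at every position from 0 onward. It fails at position 2, so G (¬done → blocked U blocked) is false.
Positions where ¬done holds: 2, 3, 5, 6.
Check blocked U blocked at each: 2→fails, 3→fails, 5→ok, 6→fails.

Violated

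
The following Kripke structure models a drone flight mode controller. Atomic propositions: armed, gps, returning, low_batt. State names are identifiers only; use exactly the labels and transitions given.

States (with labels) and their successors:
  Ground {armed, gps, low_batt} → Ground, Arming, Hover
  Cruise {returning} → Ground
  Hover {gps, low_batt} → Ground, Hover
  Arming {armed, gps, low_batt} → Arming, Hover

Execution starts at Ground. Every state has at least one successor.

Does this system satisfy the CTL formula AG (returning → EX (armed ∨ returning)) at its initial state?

States satisfying returning → EX (armed ∨ returning): {Ground, Cruise, Hover, Arming}.
States satisfying AG (returning → EX (armed ∨ returning)): {Ground, Cruise, Hover, Arming}.
Every state reachable from Ground satisfies returning → EX (armed ∨ returning).
Ground ∈ Sat(AG (returning → EX (armed ∨ returning))).

Holds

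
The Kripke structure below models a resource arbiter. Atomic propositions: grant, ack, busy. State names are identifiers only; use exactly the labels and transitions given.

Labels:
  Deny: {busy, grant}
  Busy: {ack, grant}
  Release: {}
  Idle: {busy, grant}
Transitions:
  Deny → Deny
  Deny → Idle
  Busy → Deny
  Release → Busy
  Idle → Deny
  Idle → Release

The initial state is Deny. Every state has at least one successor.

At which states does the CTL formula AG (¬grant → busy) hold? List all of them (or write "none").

none

States satisfying ¬grant → busy: {Deny, Busy, Idle}.
States satisfying AG (¬grant → busy): ∅.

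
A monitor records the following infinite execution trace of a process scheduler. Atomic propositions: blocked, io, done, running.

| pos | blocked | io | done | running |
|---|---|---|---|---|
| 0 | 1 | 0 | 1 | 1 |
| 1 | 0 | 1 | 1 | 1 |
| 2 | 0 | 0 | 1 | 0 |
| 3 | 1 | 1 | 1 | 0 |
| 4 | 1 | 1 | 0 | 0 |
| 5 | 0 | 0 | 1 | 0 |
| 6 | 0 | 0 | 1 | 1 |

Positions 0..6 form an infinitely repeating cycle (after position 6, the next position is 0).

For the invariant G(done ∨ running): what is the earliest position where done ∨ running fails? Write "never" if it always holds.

4

Check done ∨ running at each position in order: 0 ✓, 1 ✓, 2 ✓, 3 ✓.
At position 4 the labels are {blocked, io}, so done ∨ running is false there. This is the first violation.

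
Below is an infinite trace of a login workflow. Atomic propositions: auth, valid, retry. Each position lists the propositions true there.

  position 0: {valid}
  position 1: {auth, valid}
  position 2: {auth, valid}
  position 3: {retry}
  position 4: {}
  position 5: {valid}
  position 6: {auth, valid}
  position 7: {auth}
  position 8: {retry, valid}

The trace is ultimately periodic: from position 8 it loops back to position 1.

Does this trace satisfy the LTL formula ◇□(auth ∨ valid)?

□(auth ∨ valid) is false at every position 0..8, so it never becomes true and ◇□(auth ∨ valid) fails.

Does not hold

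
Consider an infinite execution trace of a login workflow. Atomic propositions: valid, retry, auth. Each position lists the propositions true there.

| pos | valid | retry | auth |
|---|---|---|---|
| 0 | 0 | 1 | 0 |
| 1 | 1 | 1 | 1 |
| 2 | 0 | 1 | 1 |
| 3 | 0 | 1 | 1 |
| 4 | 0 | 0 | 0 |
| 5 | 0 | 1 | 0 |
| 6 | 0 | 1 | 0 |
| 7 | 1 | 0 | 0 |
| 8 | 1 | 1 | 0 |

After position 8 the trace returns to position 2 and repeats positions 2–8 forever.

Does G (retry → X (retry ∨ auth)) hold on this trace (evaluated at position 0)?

retry → X (retry ∨ auth) must hold at every position from 0 onward. It fails at position 3, so G (retry → X (retry ∨ auth)) is false.
Positions where retry holds: 0, 1, 2, 3, 5, 6, 8.
Check X (retry ∨ auth) at each: 0→ok, 1→ok, 2→ok, 3→fails, 5→ok, 6→fails, 8→ok.

Violated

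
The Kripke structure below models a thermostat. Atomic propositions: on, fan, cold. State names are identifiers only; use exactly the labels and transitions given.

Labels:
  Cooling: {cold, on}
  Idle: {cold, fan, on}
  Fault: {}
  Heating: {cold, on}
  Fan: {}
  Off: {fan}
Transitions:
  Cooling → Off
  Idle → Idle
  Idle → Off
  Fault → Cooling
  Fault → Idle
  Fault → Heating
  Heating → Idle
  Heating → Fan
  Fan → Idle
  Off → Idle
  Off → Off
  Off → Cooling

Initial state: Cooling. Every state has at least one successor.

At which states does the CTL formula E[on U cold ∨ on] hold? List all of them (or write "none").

{Cooling, Idle, Heating}

States satisfying on: {Cooling, Idle, Heating}.
States satisfying cold ∨ on: {Cooling, Idle, Heating}.
States satisfying E[on U cold ∨ on]: {Cooling, Idle, Heating}.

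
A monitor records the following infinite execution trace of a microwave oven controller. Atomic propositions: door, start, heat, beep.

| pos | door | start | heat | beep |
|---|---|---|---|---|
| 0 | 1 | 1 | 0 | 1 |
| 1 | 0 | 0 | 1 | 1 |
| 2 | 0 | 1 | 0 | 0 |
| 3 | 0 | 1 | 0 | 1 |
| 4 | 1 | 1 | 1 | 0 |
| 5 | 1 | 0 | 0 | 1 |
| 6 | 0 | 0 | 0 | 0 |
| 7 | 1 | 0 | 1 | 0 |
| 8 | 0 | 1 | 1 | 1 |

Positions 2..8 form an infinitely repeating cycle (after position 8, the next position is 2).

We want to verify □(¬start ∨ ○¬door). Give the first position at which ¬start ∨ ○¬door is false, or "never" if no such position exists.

Check ¬start ∨ ○¬door at each position in order: 0 ✓, 1 ✓, 2 ✓.
At position 3 the labels are {beep, start} and the next position 4 has {door, heat, start}, so ¬start ∨ ○¬door is false there. This is the first violation.

3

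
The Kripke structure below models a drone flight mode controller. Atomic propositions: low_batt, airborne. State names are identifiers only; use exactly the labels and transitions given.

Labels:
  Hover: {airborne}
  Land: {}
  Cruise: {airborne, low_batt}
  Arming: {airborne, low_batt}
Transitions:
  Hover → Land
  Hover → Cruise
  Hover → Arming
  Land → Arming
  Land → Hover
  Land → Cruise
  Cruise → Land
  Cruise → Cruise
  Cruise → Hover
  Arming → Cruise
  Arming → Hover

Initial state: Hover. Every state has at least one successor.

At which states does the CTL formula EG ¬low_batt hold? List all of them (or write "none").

States satisfying ¬low_batt: {Hover, Land}.
States satisfying EG ¬low_batt: {Hover, Land}.

{Hover, Land}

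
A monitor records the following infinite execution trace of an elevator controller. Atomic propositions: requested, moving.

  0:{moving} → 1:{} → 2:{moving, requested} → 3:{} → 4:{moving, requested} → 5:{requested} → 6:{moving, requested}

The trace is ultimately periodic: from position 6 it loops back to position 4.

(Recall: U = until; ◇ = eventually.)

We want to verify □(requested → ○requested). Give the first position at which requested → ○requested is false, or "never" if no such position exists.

2

Check requested → ○requested at each position in order: 0 ✓, 1 ✓.
At position 2 the labels are {moving, requested} and the next position 3 has {}, so requested → ○requested is false there. This is the first violation.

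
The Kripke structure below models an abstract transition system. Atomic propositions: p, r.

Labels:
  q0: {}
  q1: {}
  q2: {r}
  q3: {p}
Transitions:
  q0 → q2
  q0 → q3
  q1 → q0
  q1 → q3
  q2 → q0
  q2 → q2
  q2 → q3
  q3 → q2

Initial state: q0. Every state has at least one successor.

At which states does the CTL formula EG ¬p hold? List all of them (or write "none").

States satisfying ¬p: {q0, q1, q2}.
States satisfying EG ¬p: {q0, q1, q2}.

{q0, q1, q2}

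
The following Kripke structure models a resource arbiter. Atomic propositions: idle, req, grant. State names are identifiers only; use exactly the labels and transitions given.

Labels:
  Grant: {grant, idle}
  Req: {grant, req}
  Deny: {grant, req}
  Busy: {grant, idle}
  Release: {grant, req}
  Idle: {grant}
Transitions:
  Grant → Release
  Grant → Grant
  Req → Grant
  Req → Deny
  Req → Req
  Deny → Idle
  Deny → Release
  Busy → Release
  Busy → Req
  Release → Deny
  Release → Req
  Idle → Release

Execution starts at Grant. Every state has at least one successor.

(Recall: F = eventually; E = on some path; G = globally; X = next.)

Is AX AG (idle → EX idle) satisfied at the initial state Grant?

Satisfied

States satisfying AG (idle → EX idle): {Grant, Req, Deny, Release, Idle}.
States satisfying AX AG (idle → EX idle): {Grant, Req, Deny, Busy, Release, Idle}.
Grant ∈ Sat(AX AG (idle → EX idle)).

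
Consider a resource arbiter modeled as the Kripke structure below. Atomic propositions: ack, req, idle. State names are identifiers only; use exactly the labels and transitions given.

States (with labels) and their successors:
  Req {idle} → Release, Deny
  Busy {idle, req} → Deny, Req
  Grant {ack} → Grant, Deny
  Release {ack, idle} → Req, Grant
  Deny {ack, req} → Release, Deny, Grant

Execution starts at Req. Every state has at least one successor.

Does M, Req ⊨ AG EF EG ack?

States satisfying EF EG ack: {Req, Busy, Grant, Release, Deny}.
States satisfying AG EF EG ack: {Req, Busy, Grant, Release, Deny}.
Every state reachable from Req satisfies EF EG ack.
Req ∈ Sat(AG EF EG ack).

Satisfied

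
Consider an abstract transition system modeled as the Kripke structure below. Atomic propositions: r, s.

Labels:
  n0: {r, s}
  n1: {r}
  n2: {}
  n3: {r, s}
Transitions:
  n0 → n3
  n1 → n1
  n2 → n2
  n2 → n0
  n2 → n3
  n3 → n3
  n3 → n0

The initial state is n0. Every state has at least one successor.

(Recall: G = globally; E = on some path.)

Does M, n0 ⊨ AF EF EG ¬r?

States satisfying EF EG ¬r: {n2}.
States satisfying AF EF EG ¬r: {n2}.
There is a path from n0 along which EF EG ¬r never holds.
n0 ∉ Sat(AF EF EG ¬r).

No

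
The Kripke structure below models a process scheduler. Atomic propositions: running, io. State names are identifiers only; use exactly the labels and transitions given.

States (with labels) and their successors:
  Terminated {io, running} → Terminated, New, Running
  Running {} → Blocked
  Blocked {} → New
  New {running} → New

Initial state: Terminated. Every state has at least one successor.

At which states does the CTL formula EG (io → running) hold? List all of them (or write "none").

{Terminated, Running, Blocked, New}

States satisfying io → running: {Terminated, Running, Blocked, New}.
States satisfying EG (io → running): {Terminated, Running, Blocked, New}.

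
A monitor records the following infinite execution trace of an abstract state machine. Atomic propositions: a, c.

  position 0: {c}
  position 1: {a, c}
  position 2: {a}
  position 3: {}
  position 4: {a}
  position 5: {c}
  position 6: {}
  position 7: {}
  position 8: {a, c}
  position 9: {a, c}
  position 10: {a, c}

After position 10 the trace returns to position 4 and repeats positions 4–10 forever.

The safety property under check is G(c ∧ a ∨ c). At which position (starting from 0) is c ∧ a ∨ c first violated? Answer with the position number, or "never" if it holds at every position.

Check c ∧ a ∨ c at each position in order: 0 ✓, 1 ✓.
At position 2 the labels are {a}, so c ∧ a ∨ c is false there. This is the first violation.

2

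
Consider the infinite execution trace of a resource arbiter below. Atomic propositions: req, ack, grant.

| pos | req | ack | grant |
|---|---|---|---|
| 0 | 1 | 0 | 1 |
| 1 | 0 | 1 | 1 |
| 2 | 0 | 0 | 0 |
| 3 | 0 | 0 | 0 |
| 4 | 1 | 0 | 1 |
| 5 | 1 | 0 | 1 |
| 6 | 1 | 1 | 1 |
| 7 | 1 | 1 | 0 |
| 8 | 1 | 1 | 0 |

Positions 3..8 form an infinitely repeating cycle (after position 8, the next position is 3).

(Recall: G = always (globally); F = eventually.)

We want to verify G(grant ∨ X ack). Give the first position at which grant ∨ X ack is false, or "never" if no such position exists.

Check grant ∨ X ack at each position in order: 0 ✓, 1 ✓.
At position 2 the labels are {} and the next position 3 has {}, so grant ∨ X ack is false there. This is the first violation.

2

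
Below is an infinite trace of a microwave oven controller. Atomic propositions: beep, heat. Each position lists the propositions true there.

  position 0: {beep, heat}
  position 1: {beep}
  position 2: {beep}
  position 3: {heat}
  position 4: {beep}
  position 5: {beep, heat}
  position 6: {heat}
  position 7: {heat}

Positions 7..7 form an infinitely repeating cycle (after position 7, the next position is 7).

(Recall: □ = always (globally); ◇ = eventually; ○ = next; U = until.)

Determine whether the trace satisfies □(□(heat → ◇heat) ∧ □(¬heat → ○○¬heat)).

□(heat → ◇heat) ∧ □(¬heat → ○○¬heat) must hold at every position from 0 onward. It fails at position 0, so □(□(heat → ◇heat) ∧ □(¬heat → ○○¬heat)) is false.

Does not hold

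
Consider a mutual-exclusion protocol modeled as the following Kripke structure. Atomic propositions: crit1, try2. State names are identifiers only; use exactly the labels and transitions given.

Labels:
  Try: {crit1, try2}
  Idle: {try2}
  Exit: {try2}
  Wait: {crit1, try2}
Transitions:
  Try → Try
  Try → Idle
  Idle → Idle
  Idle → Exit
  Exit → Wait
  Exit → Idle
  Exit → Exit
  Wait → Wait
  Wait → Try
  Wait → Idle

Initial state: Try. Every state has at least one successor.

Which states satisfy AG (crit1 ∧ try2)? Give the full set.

States satisfying crit1 ∧ try2: {Try, Wait}.
States satisfying AG (crit1 ∧ try2): ∅.

none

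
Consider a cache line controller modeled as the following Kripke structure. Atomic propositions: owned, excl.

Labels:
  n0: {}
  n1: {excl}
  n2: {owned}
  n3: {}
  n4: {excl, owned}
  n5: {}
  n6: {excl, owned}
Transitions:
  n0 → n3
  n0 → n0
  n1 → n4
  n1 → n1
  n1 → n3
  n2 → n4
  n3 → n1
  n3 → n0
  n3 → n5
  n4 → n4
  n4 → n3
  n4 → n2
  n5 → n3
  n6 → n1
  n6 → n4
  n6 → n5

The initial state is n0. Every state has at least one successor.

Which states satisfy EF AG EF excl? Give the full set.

States satisfying AG EF excl: {n0, n1, n2, n3, n4, n5, n6}.
States satisfying EF AG EF excl: {n0, n1, n2, n3, n4, n5, n6}.

{n0, n1, n2, n3, n4, n5, n6}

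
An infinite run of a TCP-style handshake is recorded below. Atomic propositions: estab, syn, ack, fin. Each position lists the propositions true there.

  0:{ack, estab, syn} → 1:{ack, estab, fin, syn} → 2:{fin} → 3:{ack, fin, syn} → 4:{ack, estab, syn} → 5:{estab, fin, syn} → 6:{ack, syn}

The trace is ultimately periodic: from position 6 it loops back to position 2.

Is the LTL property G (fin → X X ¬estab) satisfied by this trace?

No

fin → X X ¬estab must hold at every position from 0 onward. It fails at position 2, so G (fin → X X ¬estab) is false.
Positions where fin holds: 1, 2, 3, 5.
Check X X ¬estab at each: 1→ok, 2→fails, 3→fails, 5→ok.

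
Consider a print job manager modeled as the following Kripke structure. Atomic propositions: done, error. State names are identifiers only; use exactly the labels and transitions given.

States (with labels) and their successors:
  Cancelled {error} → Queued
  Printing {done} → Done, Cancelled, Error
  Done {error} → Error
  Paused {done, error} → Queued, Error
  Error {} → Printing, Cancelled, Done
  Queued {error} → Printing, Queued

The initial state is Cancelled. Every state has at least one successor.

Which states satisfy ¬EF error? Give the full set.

none

States satisfying error: {Cancelled, Done, Paused, Queued}.
States satisfying EF error: {Cancelled, Printing, Done, Paused, Error, Queued}.
States satisfying ¬EF error: ∅.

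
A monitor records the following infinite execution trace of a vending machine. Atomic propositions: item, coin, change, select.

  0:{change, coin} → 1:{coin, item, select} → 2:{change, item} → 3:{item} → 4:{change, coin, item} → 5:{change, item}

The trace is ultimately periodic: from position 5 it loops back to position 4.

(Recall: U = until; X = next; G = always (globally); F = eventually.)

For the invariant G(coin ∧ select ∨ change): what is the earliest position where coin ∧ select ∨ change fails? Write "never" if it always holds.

3

Check coin ∧ select ∨ change at each position in order: 0 ✓, 1 ✓, 2 ✓.
At position 3 the labels are {item}, so coin ∧ select ∨ change is false there. This is the first violation.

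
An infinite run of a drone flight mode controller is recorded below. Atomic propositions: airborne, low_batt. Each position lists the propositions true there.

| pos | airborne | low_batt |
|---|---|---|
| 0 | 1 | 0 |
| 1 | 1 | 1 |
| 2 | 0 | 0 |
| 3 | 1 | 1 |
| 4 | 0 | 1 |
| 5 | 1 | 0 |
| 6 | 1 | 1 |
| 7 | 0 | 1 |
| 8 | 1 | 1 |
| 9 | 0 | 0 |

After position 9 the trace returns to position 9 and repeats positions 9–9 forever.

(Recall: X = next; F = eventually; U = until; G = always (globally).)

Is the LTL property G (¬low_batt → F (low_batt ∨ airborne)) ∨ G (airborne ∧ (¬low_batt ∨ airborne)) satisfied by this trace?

No

¬low_batt → F (low_batt ∨ airborne) must hold at every position from 0 onward. It fails at position 9, so G (¬low_batt → F (low_batt ∨ airborne)) is false.
Positions where ¬low_batt holds: 0, 2, 5, 9.
Check F (low_batt ∨ airborne) at each: 0→ok, 2→ok, 5→ok, 9→fails.
airborne ∧ (¬low_batt ∨ airborne) must hold at every position from 0 onward. It fails at position 2, so G (airborne ∧ (¬low_batt ∨ airborne)) is false.
At position 0: G (¬low_batt → F (low_batt ∨ airborne)) is false; G (airborne ∧ (¬low_batt ∨ airborne)) is false; so G (¬low_batt → F (low_batt ∨ airborne)) ∨ G (airborne ∧ (¬low_batt ∨ airborne)) is false.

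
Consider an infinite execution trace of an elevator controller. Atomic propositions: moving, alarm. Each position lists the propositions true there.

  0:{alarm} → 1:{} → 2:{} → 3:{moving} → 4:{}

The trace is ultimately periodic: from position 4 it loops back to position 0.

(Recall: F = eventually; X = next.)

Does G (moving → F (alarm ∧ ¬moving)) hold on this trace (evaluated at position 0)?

Yes

moving → F (alarm ∧ ¬moving) holds at every position 0..4, and those are all positions ever visited, so G (moving → F (alarm ∧ ¬moving)) holds.
Positions where moving holds: 3.
Check F (alarm ∧ ¬moving) at each: 3→ok.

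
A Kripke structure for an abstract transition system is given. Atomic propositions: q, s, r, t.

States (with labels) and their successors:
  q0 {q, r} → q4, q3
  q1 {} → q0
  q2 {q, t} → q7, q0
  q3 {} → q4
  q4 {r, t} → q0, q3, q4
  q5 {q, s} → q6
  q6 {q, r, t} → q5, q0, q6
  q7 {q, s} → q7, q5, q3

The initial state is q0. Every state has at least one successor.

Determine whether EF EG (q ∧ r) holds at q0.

States satisfying EG (q ∧ r): {q6}.
States satisfying EF EG (q ∧ r): {q2, q5, q6, q7}.
No suitable path/successor from q0 witnesses the formula.
q0 ∉ Sat(EF EG (q ∧ r)).

No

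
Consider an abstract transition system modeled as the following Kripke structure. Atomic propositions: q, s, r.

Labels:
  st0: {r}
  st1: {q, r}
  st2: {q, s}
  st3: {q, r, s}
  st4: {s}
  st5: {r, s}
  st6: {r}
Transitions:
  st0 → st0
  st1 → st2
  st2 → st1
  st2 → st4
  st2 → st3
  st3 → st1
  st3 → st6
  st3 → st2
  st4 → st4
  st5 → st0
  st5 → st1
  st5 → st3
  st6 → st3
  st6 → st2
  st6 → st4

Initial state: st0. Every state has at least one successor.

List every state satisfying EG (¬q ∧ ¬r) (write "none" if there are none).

States satisfying ¬q ∧ ¬r: {st4}.
States satisfying EG (¬q ∧ ¬r): {st4}.

{st4}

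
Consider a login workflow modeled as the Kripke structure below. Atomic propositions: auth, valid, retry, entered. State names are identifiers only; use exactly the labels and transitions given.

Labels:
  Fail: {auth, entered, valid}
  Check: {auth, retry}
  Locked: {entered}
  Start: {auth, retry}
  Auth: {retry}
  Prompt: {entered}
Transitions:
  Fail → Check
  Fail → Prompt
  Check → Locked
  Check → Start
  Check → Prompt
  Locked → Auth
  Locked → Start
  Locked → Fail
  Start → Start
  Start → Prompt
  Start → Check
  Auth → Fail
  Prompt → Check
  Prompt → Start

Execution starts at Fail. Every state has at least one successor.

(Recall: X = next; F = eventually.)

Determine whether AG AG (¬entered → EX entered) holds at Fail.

Satisfied

States satisfying AG (¬entered → EX entered): {Fail, Check, Locked, Start, Auth, Prompt}.
States satisfying AG AG (¬entered → EX entered): {Fail, Check, Locked, Start, Auth, Prompt}.
Every state reachable from Fail satisfies AG (¬entered → EX entered).
Fail ∈ Sat(AG AG (¬entered → EX entered)).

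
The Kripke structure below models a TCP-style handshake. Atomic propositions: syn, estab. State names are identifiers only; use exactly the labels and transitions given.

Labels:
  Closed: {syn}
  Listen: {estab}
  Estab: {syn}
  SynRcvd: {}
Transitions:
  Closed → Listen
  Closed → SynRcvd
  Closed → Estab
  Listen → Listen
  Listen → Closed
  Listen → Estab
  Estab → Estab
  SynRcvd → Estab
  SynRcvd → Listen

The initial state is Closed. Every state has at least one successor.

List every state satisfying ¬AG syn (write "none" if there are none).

States satisfying syn: {Closed, Estab}.
States satisfying AG syn: {Estab}.
States satisfying ¬AG syn: {Closed, Listen, SynRcvd}.

{Closed, Listen, SynRcvd}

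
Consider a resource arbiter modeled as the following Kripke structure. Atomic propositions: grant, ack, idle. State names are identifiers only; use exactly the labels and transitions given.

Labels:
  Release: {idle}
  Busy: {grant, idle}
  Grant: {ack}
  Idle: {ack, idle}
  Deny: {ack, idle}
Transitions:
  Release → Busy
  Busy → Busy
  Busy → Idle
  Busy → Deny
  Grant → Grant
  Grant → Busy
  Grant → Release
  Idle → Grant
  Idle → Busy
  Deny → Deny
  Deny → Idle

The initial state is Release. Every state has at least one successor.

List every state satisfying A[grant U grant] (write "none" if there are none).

{Busy}

States satisfying grant: {Busy}.
States satisfying A[grant U grant]: {Busy}.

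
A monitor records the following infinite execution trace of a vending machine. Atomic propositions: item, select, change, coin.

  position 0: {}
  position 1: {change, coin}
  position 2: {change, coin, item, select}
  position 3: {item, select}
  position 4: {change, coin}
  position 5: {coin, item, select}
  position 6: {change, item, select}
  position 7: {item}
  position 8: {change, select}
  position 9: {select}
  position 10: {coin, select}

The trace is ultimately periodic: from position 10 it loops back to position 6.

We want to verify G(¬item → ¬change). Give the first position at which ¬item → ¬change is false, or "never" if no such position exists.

Check ¬item → ¬change at each position in order: 0 ✓.
At position 1 the labels are {change, coin}, so ¬item → ¬change is false there. This is the first violation.

1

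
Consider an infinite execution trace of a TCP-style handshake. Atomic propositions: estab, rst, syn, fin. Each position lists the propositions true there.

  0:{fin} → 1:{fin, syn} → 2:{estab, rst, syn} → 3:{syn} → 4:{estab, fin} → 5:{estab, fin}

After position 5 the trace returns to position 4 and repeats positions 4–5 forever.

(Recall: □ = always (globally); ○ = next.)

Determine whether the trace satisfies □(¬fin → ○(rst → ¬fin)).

Satisfied

¬fin → ○(rst → ¬fin) holds at every position 0..5, and those are all positions ever visited, so □(¬fin → ○(rst → ¬fin)) holds.
Positions where ¬fin holds: 2, 3.
Check ○(rst → ¬fin) at each: 2→ok, 3→ok.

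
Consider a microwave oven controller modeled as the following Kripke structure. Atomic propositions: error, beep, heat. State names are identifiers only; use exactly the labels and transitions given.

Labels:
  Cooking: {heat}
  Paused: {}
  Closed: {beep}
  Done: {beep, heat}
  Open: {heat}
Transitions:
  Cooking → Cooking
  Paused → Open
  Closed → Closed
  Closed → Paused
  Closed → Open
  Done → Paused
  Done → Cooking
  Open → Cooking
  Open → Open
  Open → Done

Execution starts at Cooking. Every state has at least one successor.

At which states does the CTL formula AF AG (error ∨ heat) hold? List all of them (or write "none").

States satisfying AG (error ∨ heat): {Cooking}.
States satisfying AF AG (error ∨ heat): {Cooking}.

{Cooking}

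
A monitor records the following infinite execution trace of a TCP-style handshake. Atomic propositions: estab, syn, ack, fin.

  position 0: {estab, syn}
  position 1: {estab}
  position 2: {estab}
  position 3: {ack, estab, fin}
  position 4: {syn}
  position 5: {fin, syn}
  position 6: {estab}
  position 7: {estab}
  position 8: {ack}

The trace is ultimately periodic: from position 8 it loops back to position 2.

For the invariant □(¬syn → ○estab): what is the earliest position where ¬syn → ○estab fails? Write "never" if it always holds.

Check ¬syn → ○estab at each position in order: 0 ✓, 1 ✓, 2 ✓.
At position 3 the labels are {ack, estab, fin} and the next position 4 has {syn}, so ¬syn → ○estab is false there. This is the first violation.

3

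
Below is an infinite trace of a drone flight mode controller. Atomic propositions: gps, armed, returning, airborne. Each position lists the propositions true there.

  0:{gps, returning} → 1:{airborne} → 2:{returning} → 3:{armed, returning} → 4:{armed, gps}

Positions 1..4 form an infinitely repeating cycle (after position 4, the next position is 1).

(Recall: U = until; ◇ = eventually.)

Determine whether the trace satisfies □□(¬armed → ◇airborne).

Holds

□(¬armed → ◇airborne) holds at every position 0..4, and those are all positions ever visited, so □□(¬armed → ◇airborne) holds.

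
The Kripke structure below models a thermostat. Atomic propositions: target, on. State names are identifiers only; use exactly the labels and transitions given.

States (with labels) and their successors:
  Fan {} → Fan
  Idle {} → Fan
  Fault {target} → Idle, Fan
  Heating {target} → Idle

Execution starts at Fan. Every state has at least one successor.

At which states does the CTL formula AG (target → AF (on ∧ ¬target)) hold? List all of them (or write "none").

{Fan, Idle}

States satisfying target → AF (on ∧ ¬target): {Fan, Idle}.
States satisfying AG (target → AF (on ∧ ¬target)): {Fan, Idle}.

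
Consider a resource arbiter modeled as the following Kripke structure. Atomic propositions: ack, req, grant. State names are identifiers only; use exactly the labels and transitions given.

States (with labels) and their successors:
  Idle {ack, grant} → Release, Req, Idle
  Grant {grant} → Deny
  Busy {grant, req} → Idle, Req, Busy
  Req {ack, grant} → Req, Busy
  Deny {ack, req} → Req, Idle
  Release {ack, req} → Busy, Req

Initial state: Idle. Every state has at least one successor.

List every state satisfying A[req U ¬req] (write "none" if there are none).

States satisfying req: {Busy, Deny, Release}.
States satisfying ¬req: {Idle, Grant, Req}.
States satisfying A[req U ¬req]: {Idle, Grant, Req, Deny}.

{Idle, Grant, Req, Deny}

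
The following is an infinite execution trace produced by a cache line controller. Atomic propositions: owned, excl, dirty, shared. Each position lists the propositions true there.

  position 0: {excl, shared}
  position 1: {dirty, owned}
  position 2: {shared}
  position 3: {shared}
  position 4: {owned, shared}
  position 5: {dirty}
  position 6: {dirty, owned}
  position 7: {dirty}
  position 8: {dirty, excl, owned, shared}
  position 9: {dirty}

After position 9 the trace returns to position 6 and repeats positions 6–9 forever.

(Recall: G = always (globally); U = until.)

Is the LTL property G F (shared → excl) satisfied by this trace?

F (shared → excl) holds at every position 0..9, and those are all positions ever visited, so G F (shared → excl) holds.

Holds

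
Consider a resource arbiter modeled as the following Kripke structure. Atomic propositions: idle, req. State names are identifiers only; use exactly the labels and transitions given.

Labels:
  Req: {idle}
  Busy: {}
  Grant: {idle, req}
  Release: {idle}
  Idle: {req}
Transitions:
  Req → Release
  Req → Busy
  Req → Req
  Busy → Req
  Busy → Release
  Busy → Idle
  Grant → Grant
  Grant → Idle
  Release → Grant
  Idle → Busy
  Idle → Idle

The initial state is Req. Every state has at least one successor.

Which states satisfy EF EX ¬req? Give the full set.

{Req, Busy, Grant, Release, Idle}

States satisfying EX ¬req: {Req, Busy, Idle}.
States satisfying EF EX ¬req: {Req, Busy, Grant, Release, Idle}.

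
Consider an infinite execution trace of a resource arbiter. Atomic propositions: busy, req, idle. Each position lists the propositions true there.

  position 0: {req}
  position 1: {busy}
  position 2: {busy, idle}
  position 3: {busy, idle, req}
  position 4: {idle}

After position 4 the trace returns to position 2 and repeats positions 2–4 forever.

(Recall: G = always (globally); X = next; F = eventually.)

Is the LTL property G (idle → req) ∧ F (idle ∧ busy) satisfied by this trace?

No

idle → req must hold at every position from 0 onward. It fails at position 2, so G (idle → req) is false.
Positions where idle holds: 2, 3, 4.
Check req at each: 2→fails, 3→ok, 4→fails.
idle ∧ busy holds at position 2, which is reachable from 0, so F (idle ∧ busy) holds.
At position 0: G (idle → req) is false; F (idle ∧ busy) is true; so G (idle → req) ∧ F (idle ∧ busy) is false.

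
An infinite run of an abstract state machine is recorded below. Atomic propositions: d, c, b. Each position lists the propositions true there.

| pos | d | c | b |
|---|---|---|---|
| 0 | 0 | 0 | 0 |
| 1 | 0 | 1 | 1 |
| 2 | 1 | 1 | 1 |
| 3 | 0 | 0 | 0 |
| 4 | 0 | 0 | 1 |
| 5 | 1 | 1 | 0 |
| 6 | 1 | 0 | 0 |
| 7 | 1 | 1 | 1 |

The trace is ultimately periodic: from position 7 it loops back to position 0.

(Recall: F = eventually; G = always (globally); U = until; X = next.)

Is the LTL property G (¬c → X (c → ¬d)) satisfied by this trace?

Does not hold

¬c → X (c → ¬d) must hold at every position from 0 onward. It fails at position 4, so G (¬c → X (c → ¬d)) is false.
Positions where ¬c holds: 0, 3, 4, 6.
Check X (c → ¬d) at each: 0→ok, 3→ok, 4→fails, 6→fails.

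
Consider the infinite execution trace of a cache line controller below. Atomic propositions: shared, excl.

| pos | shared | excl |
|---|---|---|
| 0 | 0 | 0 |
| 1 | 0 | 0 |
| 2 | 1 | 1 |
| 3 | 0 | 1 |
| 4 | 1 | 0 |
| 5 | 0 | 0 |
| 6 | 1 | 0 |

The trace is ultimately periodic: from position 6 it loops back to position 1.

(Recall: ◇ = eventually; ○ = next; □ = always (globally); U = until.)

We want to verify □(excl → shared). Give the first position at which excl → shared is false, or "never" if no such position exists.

Check excl → shared at each position in order: 0 ✓, 1 ✓, 2 ✓.
At position 3 the labels are {excl}, so excl → shared is false there. This is the first violation.

3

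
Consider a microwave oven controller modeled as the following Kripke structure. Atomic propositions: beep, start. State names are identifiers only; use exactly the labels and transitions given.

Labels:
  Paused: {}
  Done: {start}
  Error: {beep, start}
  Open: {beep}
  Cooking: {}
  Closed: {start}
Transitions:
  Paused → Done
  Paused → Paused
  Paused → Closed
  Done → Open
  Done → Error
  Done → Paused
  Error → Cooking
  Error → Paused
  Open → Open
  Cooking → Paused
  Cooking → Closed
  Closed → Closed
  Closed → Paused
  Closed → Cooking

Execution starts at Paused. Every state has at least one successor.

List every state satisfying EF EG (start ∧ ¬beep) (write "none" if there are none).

{Paused, Done, Error, Cooking, Closed}

States satisfying EG (start ∧ ¬beep): {Closed}.
States satisfying EF EG (start ∧ ¬beep): {Paused, Done, Error, Cooking, Closed}.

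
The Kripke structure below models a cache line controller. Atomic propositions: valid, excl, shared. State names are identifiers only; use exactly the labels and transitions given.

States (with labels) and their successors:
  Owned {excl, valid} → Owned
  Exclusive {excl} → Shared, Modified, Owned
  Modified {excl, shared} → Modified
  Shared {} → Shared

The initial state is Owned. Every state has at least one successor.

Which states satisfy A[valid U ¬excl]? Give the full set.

{Shared}

States satisfying valid: {Owned}.
States satisfying ¬excl: {Shared}.
States satisfying A[valid U ¬excl]: {Shared}.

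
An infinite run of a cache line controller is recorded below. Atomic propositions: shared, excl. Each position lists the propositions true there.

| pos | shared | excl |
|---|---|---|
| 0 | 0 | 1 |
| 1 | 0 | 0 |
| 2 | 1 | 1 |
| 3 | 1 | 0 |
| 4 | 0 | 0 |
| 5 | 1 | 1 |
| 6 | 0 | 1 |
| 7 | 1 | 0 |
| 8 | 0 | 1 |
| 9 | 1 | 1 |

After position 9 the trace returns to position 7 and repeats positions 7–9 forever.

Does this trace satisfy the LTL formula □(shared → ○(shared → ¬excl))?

Holds

shared → ○(shared → ¬excl) holds at every position 0..9, and those are all positions ever visited, so □(shared → ○(shared → ¬excl)) holds.
Positions where shared holds: 2, 3, 5, 7, 9.
Check ○(shared → ¬excl) at each: 2→ok, 3→ok, 5→ok, 7→ok, 9→ok.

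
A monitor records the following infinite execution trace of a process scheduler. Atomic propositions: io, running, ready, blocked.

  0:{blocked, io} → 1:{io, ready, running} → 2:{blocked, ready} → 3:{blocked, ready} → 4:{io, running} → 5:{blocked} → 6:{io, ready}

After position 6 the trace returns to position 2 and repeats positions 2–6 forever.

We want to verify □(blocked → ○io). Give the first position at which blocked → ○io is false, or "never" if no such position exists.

Check blocked → ○io at each position in order: 0 ✓, 1 ✓.
At position 2 the labels are {blocked, ready} and the next position 3 has {blocked, ready}, so blocked → ○io is false there. This is the first violation.

2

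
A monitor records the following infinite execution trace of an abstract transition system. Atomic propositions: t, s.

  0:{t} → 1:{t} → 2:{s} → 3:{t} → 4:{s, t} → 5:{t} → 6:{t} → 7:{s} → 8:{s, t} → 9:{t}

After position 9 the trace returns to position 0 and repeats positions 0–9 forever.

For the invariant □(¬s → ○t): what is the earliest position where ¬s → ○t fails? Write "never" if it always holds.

1

Check ¬s → ○t at each position in order: 0 ✓.
At position 1 the labels are {t} and the next position 2 has {s}, so ¬s → ○t is false there. This is the first violation.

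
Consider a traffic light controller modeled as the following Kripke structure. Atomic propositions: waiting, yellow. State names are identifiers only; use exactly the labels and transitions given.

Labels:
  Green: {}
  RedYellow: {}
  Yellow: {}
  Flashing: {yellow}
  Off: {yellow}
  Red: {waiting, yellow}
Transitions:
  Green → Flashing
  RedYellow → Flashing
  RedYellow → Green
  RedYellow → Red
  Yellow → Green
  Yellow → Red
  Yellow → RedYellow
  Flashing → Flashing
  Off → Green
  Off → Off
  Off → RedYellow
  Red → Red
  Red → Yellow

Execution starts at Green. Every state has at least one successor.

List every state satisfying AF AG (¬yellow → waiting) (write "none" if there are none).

States satisfying AG (¬yellow → waiting): {Flashing}.
States satisfying AF AG (¬yellow → waiting): {Green, Flashing}.

{Green, Flashing}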